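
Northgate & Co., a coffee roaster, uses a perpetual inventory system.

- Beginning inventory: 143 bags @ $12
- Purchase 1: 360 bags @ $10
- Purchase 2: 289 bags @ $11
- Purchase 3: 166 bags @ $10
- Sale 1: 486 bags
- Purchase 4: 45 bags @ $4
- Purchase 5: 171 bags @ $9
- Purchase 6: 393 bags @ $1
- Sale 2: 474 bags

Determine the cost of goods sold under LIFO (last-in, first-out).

COGS = $6,271

Sale 1 (486) [LIFO — newest first]: 166 @ $10 + 289 @ $11 + 31 @ $10 = $5,149
Sale 2 (474) [LIFO — newest first]: 393 @ $1 + 81 @ $9 = $1,122
Total COGS = $5,149 + $1,122 = $6,271
Ending inventory: 143 @ $12 + 329 @ $10 + 45 @ $4 + 90 @ $9 = $5,996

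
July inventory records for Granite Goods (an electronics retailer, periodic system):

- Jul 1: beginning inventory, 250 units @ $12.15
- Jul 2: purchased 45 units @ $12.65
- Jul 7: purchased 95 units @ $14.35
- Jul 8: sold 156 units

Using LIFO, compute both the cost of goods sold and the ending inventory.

Jul 8, 156 sold [LIFO — newest first]: 95 @ $14.35 + 45 @ $12.65 + 16 @ $12.15 = $2,126.90
Ending inventory: 234 @ $12.15 = $2,843.10

COGS = $2,126.90; ending inventory = $2,843.10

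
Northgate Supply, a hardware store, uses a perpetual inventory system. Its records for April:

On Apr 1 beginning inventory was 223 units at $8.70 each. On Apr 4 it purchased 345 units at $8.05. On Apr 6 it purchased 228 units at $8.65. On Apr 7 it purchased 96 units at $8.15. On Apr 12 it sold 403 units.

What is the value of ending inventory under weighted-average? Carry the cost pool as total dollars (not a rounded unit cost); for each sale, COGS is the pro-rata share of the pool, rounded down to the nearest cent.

After Apr 1: 223 on hand, pool $1,940.10 (≈ $8.7000 each)
After Apr 4: 568 on hand, pool $4,717.35 (≈ $8.3052 each)
After Apr 6: 796 on hand, pool $6,689.55 (≈ $8.4040 each)
After Apr 7: 892 on hand, pool $7,471.95 (≈ $8.3766 each)
Apr 12, sell 403: 403/892 × $7,471.95 → $3,375.78
Ending inventory (cost pool remaining) = $4,096.17
Check: goods available $7,471.95 = COGS $3,375.78 + ending $4,096.17

Ending inventory = $4,096.17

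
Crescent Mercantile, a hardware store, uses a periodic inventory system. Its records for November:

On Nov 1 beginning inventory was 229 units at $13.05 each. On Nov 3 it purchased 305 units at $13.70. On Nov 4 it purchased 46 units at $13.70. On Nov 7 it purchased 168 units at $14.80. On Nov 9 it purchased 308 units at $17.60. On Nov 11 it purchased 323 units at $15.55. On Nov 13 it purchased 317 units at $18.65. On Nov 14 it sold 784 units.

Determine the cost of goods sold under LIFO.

COGS = $13,469.10

Nov 14, 784 sold [LIFO — newest first]: 317 @ $18.65 + 323 @ $15.55 + 144 @ $17.60 = $13,469.10
Ending inventory: 229 @ $13.05 + 305 @ $13.70 + 46 @ $13.70 + 168 @ $14.80 + 164 @ $17.60 = $13,169.95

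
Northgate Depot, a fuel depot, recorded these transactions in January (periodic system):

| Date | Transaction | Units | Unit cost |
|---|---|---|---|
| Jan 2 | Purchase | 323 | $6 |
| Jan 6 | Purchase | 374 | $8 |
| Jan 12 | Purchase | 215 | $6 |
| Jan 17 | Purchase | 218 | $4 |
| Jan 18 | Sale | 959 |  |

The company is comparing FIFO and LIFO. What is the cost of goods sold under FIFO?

FIFO COGS: 323 @ $6 + 374 @ $8 + 215 @ $6 + 47 @ $4 = $6,408
LIFO COGS: 218 @ $4 + 215 @ $6 + 374 @ $8 + 152 @ $6 = $6,066

COGS = $6,408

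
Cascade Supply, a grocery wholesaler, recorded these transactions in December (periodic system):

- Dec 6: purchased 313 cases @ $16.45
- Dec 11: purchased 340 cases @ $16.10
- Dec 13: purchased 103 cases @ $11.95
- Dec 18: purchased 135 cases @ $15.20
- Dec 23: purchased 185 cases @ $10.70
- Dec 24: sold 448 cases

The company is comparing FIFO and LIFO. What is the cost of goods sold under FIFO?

FIFO COGS: 313 @ $16.45 + 135 @ $16.10 = $7,322.35
LIFO COGS: 185 @ $10.70 + 135 @ $15.20 + 103 @ $11.95 + 25 @ $16.10 = $5,664.85

COGS = $7,322.35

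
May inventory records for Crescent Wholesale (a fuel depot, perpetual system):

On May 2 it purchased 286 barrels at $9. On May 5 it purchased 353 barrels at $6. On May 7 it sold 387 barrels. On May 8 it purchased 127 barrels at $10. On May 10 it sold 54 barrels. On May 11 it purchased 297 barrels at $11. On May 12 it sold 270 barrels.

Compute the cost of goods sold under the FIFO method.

May 7, 387 sold [FIFO — oldest first]: 286 @ $9 + 101 @ $6 = $3,180
May 10, 54 sold [FIFO — oldest first]: 54 @ $6 = $324
May 12, 270 sold [FIFO — oldest first]: 198 @ $6 + 72 @ $10 = $1,908
Total COGS = $3,180 + $324 + $1,908 = $5,412
Ending inventory: 55 @ $10 + 297 @ $11 = $3,817
Check: goods available $9,229 = COGS $5,412 + ending $3,817

COGS = $5,412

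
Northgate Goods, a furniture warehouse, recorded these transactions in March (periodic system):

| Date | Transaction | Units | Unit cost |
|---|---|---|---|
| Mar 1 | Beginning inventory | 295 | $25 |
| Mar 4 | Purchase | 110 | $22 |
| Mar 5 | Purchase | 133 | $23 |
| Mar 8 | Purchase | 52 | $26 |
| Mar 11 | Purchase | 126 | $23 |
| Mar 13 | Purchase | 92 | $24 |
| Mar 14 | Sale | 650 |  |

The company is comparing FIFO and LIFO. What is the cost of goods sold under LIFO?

COGS = $15,362

FIFO COGS: 295 @ $25 + 110 @ $22 + 133 @ $23 + 52 @ $26 + 60 @ $23 = $15,586
LIFO COGS: 92 @ $24 + 126 @ $23 + 52 @ $26 + 133 @ $23 + 110 @ $22 + 137 @ $25 = $15,362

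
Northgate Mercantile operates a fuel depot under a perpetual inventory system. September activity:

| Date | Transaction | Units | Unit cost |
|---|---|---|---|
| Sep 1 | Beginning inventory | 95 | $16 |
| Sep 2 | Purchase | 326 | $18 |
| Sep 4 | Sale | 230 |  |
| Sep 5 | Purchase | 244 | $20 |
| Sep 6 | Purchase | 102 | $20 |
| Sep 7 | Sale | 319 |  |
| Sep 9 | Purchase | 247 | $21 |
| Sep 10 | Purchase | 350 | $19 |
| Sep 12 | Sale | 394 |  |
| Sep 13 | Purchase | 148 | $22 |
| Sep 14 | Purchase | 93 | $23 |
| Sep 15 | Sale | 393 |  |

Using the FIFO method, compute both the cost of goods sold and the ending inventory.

Sep 4, 230 sold [FIFO — oldest first]: 95 @ $16 + 135 @ $18 = $3,950
Sep 7, 319 sold [FIFO — oldest first]: 191 @ $18 + 128 @ $20 = $5,998
Sep 12, 394 sold [FIFO — oldest first]: 116 @ $20 + 102 @ $20 + 176 @ $21 = $8,056
Sep 15, 393 sold [FIFO — oldest first]: 71 @ $21 + 322 @ $19 = $7,609
Total COGS = $3,950 + $5,998 + $8,056 + $7,609 = $25,613
Ending inventory: 28 @ $19 + 148 @ $22 + 93 @ $23 = $5,927
Check: goods available $31,540 = COGS $25,613 + ending $5,927

COGS = $25,613; ending inventory = $5,927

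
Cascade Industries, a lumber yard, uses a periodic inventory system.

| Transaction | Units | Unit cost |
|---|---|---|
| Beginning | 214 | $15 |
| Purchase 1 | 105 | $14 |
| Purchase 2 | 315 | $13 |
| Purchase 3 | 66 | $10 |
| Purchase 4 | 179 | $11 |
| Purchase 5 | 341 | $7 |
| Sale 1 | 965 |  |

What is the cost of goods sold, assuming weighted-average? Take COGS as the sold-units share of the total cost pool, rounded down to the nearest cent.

Sale 1, sell 965: 965/1220 × $13,791.00 → $10,908.45
Ending inventory (cost pool remaining) = $2,882.55

COGS = $10,908.45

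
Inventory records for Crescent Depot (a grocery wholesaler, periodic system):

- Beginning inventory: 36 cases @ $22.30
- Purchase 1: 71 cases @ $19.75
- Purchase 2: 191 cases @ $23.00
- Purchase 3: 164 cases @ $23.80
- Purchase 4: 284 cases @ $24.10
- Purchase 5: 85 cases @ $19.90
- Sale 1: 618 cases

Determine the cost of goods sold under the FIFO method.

COGS = $14,260.85

Sale 1 (618) [FIFO — oldest first]: 36 @ $22.30 + 71 @ $19.75 + 191 @ $23.00 + 164 @ $23.80 + 156 @ $24.10 = $14,260.85
Ending inventory: 128 @ $24.10 + 85 @ $19.90 = $4,776.30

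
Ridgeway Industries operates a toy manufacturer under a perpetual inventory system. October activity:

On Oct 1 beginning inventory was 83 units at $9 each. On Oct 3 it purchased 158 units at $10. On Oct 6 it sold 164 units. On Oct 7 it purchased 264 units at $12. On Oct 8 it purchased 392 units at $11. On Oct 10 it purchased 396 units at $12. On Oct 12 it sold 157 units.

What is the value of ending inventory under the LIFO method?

Ending inventory = $11,041

Oct 6, 164 sold [LIFO — newest first]: 158 @ $10 + 6 @ $9 = $1,634
Oct 12, 157 sold [LIFO — newest first]: 157 @ $12 = $1,884
Total COGS = $1,634 + $1,884 = $3,518
Ending inventory: 77 @ $9 + 264 @ $12 + 392 @ $11 + 239 @ $12 = $11,041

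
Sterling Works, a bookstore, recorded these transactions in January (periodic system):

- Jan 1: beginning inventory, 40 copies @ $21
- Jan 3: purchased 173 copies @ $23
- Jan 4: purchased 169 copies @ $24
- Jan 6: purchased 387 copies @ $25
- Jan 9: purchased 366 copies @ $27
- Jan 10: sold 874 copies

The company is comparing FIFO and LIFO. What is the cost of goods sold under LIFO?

COGS = $22,461

FIFO COGS: 40 @ $21 + 173 @ $23 + 169 @ $24 + 387 @ $25 + 105 @ $27 = $21,385
LIFO COGS: 366 @ $27 + 387 @ $25 + 121 @ $24 = $22,461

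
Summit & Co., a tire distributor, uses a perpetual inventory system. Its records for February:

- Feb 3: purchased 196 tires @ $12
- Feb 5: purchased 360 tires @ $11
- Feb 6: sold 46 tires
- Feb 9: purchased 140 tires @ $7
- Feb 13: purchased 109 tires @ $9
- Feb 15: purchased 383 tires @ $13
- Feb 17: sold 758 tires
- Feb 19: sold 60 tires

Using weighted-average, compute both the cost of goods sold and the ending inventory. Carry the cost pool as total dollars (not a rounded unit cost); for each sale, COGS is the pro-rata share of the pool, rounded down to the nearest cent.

After Feb 3: 196 on hand, pool $2,352.00 (≈ $12.0000 each)
After Feb 5: 556 on hand, pool $6,312.00 (≈ $11.3525 each)
Feb 6, sell 46: 46/556 × $6,312.00 → $522.21
After Feb 9: 650 on hand, pool $6,769.79 (≈ $10.4151 each)
After Feb 13: 759 on hand, pool $7,750.79 (≈ $10.2118 each)
After Feb 15: 1142 on hand, pool $12,729.79 (≈ $11.1469 each)
Feb 17, sell 758: 758/1142 × $12,729.79 → $8,449.37
Feb 19, sell 60: 60/384 × $4,280.42 → $668.81
Total COGS = $522.21 + $8,449.37 + $668.81 = $9,640.39
Ending inventory (cost pool remaining) = $3,611.61
Check: goods available $13,252.00 = COGS $9,640.39 + ending $3,611.61

COGS = $9,640.39; ending inventory = $3,611.61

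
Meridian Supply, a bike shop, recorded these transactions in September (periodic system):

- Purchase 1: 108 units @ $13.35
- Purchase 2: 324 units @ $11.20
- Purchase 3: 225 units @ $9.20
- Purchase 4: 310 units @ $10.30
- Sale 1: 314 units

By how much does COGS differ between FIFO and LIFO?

$519.20

FIFO COGS: 108 @ $13.35 + 206 @ $11.20 = $3,749.00
LIFO COGS: 310 @ $10.30 + 4 @ $9.20 = $3,229.80
Difference = |$3,749.00 − $3,229.80| = $519.20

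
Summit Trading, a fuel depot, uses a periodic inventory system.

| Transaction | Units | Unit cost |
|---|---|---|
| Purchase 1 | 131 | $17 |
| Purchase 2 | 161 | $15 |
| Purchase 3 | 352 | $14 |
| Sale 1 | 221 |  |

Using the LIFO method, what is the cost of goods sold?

Sale 1 (221) [LIFO — newest first]: 221 @ $14 = $3,094
Ending inventory: 131 @ $17 + 161 @ $15 + 131 @ $14 = $6,476

COGS = $3,094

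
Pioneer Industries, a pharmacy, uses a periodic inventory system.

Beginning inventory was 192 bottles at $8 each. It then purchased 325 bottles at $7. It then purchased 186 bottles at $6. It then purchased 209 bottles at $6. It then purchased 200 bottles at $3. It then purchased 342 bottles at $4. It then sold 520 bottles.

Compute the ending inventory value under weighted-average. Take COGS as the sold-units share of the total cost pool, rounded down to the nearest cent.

Ending inventory = $5,234.64

Sale 1, sell 520: 520/1454 × $8,149.00 → $2,914.36
Ending inventory (cost pool remaining) = $5,234.64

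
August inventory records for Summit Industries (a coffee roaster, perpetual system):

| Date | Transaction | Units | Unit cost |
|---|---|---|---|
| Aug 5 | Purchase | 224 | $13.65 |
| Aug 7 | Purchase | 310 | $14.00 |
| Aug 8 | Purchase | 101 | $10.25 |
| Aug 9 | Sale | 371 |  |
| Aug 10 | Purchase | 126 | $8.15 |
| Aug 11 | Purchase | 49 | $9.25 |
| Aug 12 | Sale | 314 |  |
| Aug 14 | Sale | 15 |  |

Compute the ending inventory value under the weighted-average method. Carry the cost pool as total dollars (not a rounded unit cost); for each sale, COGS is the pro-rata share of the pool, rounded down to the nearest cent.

After Aug 5: 224 on hand, pool $3,057.60 (≈ $13.6500 each)
After Aug 7: 534 on hand, pool $7,397.60 (≈ $13.8532 each)
After Aug 8: 635 on hand, pool $8,432.85 (≈ $13.2801 each)
Aug 9, sell 371: 371/635 × $8,432.85 → $4,926.90
After Aug 10: 390 on hand, pool $4,532.85 (≈ $11.6227 each)
After Aug 11: 439 on hand, pool $4,986.10 (≈ $11.3579 each)
Aug 12, sell 314: 314/439 × $4,986.10 → $3,566.36
Aug 14, sell 15: 15/125 × $1,419.74 → $170.36
Total COGS = $4,926.90 + $3,566.36 + $170.36 = $8,663.62
Ending inventory (cost pool remaining) = $1,249.38
Check: goods available $9,913.00 = COGS $8,663.62 + ending $1,249.38

Ending inventory = $1,249.38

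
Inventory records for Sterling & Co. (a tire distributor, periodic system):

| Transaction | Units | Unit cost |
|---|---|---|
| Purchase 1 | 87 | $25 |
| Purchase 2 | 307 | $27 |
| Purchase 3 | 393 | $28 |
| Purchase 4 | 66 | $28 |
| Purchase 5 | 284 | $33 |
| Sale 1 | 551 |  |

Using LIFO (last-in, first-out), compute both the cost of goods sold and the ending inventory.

COGS = $16,848; ending inventory = $15,840

Sale 1 (551) [LIFO — newest first]: 284 @ $33 + 66 @ $28 + 201 @ $28 = $16,848
Ending inventory: 87 @ $25 + 307 @ $27 + 192 @ $28 = $15,840
Check: goods available $32,688 = COGS $16,848 + ending $15,840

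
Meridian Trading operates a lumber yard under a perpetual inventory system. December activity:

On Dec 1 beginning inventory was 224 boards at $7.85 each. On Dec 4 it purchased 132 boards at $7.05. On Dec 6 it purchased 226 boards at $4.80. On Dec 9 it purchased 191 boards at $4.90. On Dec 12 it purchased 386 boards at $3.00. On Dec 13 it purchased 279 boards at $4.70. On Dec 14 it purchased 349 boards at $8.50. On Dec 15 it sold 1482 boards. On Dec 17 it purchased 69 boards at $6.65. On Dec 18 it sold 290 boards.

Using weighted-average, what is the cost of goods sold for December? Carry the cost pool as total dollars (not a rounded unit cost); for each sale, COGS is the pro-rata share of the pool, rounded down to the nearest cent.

After Dec 1: 224 on hand, pool $1,758.40 (≈ $7.8500 each)
After Dec 4: 356 on hand, pool $2,689.00 (≈ $7.5534 each)
After Dec 6: 582 on hand, pool $3,773.80 (≈ $6.4842 each)
After Dec 9: 773 on hand, pool $4,709.70 (≈ $6.0928 each)
After Dec 12: 1159 on hand, pool $5,867.70 (≈ $5.0627 each)
After Dec 13: 1438 on hand, pool $7,179.00 (≈ $4.9924 each)
After Dec 14: 1787 on hand, pool $10,145.50 (≈ $5.6774 each)
Dec 15, sell 1482: 1482/1787 × $10,145.50 → $8,413.89
After Dec 17: 374 on hand, pool $2,190.46 (≈ $5.8568 each)
Dec 18, sell 290: 290/374 × $2,190.46 → $1,698.48
Total COGS = $8,413.89 + $1,698.48 = $10,112.37
Ending inventory (cost pool remaining) = $491.98

COGS = $10,112.37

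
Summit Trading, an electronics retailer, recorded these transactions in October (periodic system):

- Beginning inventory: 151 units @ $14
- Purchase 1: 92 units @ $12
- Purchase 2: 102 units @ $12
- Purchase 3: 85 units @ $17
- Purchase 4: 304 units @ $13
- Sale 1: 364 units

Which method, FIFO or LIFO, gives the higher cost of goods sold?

LIFO

FIFO COGS: 151 @ $14 + 92 @ $12 + 102 @ $12 + 19 @ $17 = $4,765
LIFO COGS: 304 @ $13 + 60 @ $17 = $4,972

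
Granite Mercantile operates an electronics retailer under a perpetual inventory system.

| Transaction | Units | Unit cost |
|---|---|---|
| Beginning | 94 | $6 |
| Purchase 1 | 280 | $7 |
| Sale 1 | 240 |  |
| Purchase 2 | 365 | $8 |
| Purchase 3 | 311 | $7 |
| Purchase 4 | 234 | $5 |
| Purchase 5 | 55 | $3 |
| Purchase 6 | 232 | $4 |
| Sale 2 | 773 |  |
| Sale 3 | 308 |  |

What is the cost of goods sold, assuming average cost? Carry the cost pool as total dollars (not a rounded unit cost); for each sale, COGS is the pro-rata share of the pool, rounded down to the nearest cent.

COGS = $8,331.71

After Beginning: 94 on hand, pool $564.00 (≈ $6.0000 each)
After Purchase 1: 374 on hand, pool $2,524.00 (≈ $6.7487 each)
Sale 1, sell 240: 240/374 × $2,524.00 → $1,619.67
After Purchase 2: 499 on hand, pool $3,824.33 (≈ $7.6640 each)
After Purchase 3: 810 on hand, pool $6,001.33 (≈ $7.4090 each)
After Purchase 4: 1044 on hand, pool $7,171.33 (≈ $6.8691 each)
After Purchase 5: 1099 on hand, pool $7,336.33 (≈ $6.6755 each)
After Purchase 6: 1331 on hand, pool $8,264.33 (≈ $6.2091 each)
Sale 2, sell 773: 773/1331 × $8,264.33 → $4,799.64
Sale 3, sell 308: 308/558 × $3,464.69 → $1,912.40
Total COGS = $1,619.67 + $4,799.64 + $1,912.40 = $8,331.71
Ending inventory (cost pool remaining) = $1,552.29
Check: goods available $9,884.00 = COGS $8,331.71 + ending $1,552.29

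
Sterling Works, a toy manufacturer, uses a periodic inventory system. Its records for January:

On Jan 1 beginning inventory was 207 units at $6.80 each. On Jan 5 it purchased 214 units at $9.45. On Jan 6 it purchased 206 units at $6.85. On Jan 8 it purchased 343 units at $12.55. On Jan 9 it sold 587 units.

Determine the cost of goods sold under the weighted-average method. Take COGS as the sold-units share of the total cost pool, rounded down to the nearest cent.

COGS = $5,534.53

Jan 9, sell 587: 587/970 × $9,145.65 → $5,534.53
Ending inventory (cost pool remaining) = $3,611.12
Check: goods available $9,145.65 = COGS $5,534.53 + ending $3,611.12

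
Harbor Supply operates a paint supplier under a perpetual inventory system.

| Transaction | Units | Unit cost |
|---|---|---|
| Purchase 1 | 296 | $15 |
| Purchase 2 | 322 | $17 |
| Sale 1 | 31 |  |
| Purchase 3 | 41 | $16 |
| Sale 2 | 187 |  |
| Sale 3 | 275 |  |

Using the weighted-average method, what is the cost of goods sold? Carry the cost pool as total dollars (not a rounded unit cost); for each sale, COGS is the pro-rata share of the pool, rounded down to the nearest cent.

COGS = $7,907.46

After Purchase 1: 296 on hand, pool $4,440.00 (≈ $15.0000 each)
After Purchase 2: 618 on hand, pool $9,914.00 (≈ $16.0421 each)
Sale 1, sell 31: 31/618 × $9,914.00 → $497.30
After Purchase 3: 628 on hand, pool $10,072.70 (≈ $16.0393 each)
Sale 2, sell 187: 187/628 × $10,072.70 → $2,999.35
Sale 3, sell 275: 275/441 × $7,073.35 → $4,410.81
Total COGS = $497.30 + $2,999.35 + $4,410.81 = $7,907.46
Ending inventory (cost pool remaining) = $2,662.54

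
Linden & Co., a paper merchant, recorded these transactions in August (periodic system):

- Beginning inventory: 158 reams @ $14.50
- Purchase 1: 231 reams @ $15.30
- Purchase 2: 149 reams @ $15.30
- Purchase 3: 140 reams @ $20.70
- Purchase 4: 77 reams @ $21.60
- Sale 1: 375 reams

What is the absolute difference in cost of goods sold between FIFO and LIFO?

FIFO COGS: 158 @ $14.50 + 217 @ $15.30 = $5,611.10
LIFO COGS: 77 @ $21.60 + 140 @ $20.70 + 149 @ $15.30 + 9 @ $15.30 = $6,978.60
Difference = |$5,611.10 − $6,978.60| = $1,367.50

$1,367.50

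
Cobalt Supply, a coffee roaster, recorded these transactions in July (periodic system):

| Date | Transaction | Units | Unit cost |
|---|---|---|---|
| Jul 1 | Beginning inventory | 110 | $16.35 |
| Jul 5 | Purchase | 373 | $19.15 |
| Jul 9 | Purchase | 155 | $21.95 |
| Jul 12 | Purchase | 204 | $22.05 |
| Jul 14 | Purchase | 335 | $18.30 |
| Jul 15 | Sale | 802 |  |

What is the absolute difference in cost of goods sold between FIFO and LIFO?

$139.25

FIFO COGS: 110 @ $16.35 + 373 @ $19.15 + 155 @ $21.95 + 164 @ $22.05 = $15,959.90
LIFO COGS: 335 @ $18.30 + 204 @ $22.05 + 155 @ $21.95 + 108 @ $19.15 = $16,099.15
Difference = |$15,959.90 − $16,099.15| = $139.25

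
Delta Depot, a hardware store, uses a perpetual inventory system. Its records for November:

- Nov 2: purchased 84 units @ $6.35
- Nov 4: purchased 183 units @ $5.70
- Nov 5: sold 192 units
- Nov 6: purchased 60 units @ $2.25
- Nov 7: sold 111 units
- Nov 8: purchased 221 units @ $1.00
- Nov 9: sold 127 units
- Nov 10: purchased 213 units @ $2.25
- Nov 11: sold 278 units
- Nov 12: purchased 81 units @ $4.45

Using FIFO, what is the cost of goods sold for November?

COGS = $2,292.50

Nov 5, 192 sold [FIFO — oldest first]: 84 @ $6.35 + 108 @ $5.70 = $1,149.00
Nov 7, 111 sold [FIFO — oldest first]: 75 @ $5.70 + 36 @ $2.25 = $508.50
Nov 9, 127 sold [FIFO — oldest first]: 24 @ $2.25 + 103 @ $1.00 = $157.00
Nov 11, 278 sold [FIFO — oldest first]: 118 @ $1.00 + 160 @ $2.25 = $478.00
Total COGS = $1,149.00 + $508.50 + $157.00 + $478.00 = $2,292.50
Ending inventory: 53 @ $2.25 + 81 @ $4.45 = $479.70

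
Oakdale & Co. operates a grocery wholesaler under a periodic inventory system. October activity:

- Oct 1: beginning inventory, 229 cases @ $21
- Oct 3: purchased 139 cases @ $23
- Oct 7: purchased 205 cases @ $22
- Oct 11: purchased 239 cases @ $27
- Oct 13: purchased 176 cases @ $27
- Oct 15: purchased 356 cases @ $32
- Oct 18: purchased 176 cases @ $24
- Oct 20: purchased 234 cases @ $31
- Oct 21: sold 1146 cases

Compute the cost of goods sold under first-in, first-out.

COGS = $28,777

Oct 21, 1146 sold [FIFO — oldest first]: 229 @ $21 + 139 @ $23 + 205 @ $22 + 239 @ $27 + 176 @ $27 + 158 @ $32 = $28,777
Ending inventory: 198 @ $32 + 176 @ $24 + 234 @ $31 = $17,814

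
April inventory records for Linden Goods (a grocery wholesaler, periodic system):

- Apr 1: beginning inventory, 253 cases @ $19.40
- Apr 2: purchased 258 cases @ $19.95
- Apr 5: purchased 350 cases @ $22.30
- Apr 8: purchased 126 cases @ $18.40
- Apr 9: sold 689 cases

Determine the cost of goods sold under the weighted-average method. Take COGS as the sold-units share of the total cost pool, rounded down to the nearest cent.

COGS = $14,086.24

Apr 9, sell 689: 689/987 × $20,178.70 → $14,086.24
Ending inventory (cost pool remaining) = $6,092.46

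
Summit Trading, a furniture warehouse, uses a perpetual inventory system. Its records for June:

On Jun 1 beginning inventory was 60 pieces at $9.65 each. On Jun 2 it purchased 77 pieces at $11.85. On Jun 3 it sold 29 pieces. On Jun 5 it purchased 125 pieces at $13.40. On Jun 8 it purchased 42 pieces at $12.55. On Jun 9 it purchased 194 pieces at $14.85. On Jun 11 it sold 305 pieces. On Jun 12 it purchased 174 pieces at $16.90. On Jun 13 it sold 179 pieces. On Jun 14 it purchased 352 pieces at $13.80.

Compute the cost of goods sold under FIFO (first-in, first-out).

Jun 3, 29 sold [FIFO — oldest first]: 29 @ $9.65 = $279.85
Jun 11, 305 sold [FIFO — oldest first]: 31 @ $9.65 + 77 @ $11.85 + 125 @ $13.40 + 42 @ $12.55 + 30 @ $14.85 = $3,859.20
Jun 13, 179 sold [FIFO — oldest first]: 164 @ $14.85 + 15 @ $16.90 = $2,688.90
Total COGS = $279.85 + $3,859.20 + $2,688.90 = $6,827.95
Ending inventory: 159 @ $16.90 + 352 @ $13.80 = $7,544.70

COGS = $6,827.95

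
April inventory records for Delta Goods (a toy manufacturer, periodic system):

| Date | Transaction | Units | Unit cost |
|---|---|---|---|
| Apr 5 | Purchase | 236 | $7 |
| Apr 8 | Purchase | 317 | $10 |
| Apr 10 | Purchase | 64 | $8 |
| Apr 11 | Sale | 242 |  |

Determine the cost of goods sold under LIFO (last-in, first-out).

COGS = $2,292

Apr 11, 242 sold [LIFO — newest first]: 64 @ $8 + 178 @ $10 = $2,292
Ending inventory: 236 @ $7 + 139 @ $10 = $3,042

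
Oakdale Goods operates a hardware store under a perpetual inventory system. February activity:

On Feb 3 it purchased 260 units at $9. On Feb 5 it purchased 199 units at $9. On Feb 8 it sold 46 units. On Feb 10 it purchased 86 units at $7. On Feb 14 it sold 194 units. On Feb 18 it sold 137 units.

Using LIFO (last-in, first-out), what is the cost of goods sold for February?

COGS = $3,221

Feb 8, 46 sold [LIFO — newest first]: 46 @ $9 = $414
Feb 14, 194 sold [LIFO — newest first]: 86 @ $7 + 108 @ $9 = $1,574
Feb 18, 137 sold [LIFO — newest first]: 45 @ $9 + 92 @ $9 = $1,233
Total COGS = $414 + $1,574 + $1,233 = $3,221
Ending inventory: 168 @ $9 = $1,512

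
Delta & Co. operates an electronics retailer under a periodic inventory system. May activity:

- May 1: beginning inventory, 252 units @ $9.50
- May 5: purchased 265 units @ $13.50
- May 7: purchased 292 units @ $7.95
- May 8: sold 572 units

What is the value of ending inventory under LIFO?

Ending inventory = $2,251.50

May 8, 572 sold [LIFO — newest first]: 292 @ $7.95 + 265 @ $13.50 + 15 @ $9.50 = $6,041.40
Ending inventory: 237 @ $9.50 = $2,251.50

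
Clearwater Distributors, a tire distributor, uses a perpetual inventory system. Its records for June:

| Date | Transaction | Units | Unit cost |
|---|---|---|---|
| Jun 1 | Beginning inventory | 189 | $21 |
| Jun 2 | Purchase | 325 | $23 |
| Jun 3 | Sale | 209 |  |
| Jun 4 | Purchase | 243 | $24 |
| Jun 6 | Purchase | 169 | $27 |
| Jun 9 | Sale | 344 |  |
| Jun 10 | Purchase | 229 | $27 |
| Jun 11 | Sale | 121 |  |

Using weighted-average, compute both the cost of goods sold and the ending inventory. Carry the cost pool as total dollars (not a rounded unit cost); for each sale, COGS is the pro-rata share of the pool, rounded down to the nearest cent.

After Jun 1: 189 on hand, pool $3,969.00 (≈ $21.0000 each)
After Jun 2: 514 on hand, pool $11,444.00 (≈ $22.2646 each)
Jun 3, sell 209: 209/514 × $11,444.00 → $4,653.29
After Jun 4: 548 on hand, pool $12,622.71 (≈ $23.0341 each)
After Jun 6: 717 on hand, pool $17,185.71 (≈ $23.9689 each)
Jun 9, sell 344: 344/717 × $17,185.71 → $8,245.30
After Jun 10: 602 on hand, pool $15,123.41 (≈ $25.1219 each)
Jun 11, sell 121: 121/602 × $15,123.41 → $3,039.75
Total COGS = $4,653.29 + $8,245.30 + $3,039.75 = $15,938.34
Ending inventory (cost pool remaining) = $12,083.66

COGS = $15,938.34; ending inventory = $12,083.66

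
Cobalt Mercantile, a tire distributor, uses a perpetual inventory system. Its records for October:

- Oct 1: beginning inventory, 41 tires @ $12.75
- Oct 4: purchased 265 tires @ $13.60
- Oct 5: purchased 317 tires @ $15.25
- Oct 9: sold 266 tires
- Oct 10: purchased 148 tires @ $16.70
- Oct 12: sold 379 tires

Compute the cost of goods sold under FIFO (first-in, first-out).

COGS = $9,328.40

Oct 9, 266 sold [FIFO — oldest first]: 41 @ $12.75 + 225 @ $13.60 = $3,582.75
Oct 12, 379 sold [FIFO — oldest first]: 40 @ $13.60 + 317 @ $15.25 + 22 @ $16.70 = $5,745.65
Total COGS = $3,582.75 + $5,745.65 = $9,328.40
Ending inventory: 126 @ $16.70 = $2,104.20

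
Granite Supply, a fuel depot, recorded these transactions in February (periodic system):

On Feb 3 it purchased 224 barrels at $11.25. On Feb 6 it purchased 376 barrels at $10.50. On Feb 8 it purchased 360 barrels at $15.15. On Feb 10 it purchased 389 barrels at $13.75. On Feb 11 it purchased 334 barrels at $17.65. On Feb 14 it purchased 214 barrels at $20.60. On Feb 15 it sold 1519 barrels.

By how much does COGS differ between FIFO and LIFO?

FIFO COGS: 224 @ $11.25 + 376 @ $10.50 + 360 @ $15.15 + 389 @ $13.75 + 170 @ $17.65 = $20,271.25
LIFO COGS: 214 @ $20.60 + 334 @ $17.65 + 389 @ $13.75 + 360 @ $15.15 + 222 @ $10.50 = $23,437.25
Difference = |$20,271.25 − $23,437.25| = $3,166.00

$3,166.00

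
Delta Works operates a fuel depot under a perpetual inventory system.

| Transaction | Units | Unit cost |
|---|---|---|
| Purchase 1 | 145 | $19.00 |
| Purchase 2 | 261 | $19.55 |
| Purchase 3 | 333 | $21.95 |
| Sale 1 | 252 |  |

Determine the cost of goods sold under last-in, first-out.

COGS = $5,531.40

Sale 1 (252) [LIFO — newest first]: 252 @ $21.95 = $5,531.40
Ending inventory: 145 @ $19.00 + 261 @ $19.55 + 81 @ $21.95 = $9,635.50
Check: goods available $15,166.90 = COGS $5,531.40 + ending $9,635.50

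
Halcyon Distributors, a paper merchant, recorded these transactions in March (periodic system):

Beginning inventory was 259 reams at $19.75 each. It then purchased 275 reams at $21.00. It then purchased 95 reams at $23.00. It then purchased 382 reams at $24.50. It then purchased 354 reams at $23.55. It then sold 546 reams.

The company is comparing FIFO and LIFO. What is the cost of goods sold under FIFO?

COGS = $11,166.25

FIFO COGS: 259 @ $19.75 + 275 @ $21.00 + 12 @ $23.00 = $11,166.25
LIFO COGS: 354 @ $23.55 + 192 @ $24.50 = $13,040.70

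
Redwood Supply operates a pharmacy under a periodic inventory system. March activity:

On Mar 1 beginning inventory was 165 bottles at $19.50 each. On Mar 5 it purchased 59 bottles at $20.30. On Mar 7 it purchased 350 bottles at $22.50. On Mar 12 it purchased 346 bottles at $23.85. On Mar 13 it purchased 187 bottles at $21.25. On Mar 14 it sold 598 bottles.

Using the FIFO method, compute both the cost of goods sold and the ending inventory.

COGS = $12,862.60; ending inventory = $11,653.45

Mar 14, 598 sold [FIFO — oldest first]: 165 @ $19.50 + 59 @ $20.30 + 350 @ $22.50 + 24 @ $23.85 = $12,862.60
Ending inventory: 322 @ $23.85 + 187 @ $21.25 = $11,653.45
Check: goods available $24,516.05 = COGS $12,862.60 + ending $11,653.45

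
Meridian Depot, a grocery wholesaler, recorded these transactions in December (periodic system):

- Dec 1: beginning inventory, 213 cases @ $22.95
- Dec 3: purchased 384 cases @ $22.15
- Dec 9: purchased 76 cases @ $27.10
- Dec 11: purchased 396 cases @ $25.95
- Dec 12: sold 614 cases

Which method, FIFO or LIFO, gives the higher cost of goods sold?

FIFO COGS: 213 @ $22.95 + 384 @ $22.15 + 17 @ $27.10 = $13,854.65
LIFO COGS: 396 @ $25.95 + 76 @ $27.10 + 142 @ $22.15 = $15,481.10

LIFO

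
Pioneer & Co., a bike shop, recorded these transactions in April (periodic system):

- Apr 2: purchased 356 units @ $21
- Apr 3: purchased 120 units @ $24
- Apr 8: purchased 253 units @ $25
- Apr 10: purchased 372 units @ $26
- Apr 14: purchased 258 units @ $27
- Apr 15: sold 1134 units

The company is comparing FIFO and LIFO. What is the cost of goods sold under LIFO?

FIFO COGS: 356 @ $21 + 120 @ $24 + 253 @ $25 + 372 @ $26 + 33 @ $27 = $27,244
LIFO COGS: 258 @ $27 + 372 @ $26 + 253 @ $25 + 120 @ $24 + 131 @ $21 = $28,594

COGS = $28,594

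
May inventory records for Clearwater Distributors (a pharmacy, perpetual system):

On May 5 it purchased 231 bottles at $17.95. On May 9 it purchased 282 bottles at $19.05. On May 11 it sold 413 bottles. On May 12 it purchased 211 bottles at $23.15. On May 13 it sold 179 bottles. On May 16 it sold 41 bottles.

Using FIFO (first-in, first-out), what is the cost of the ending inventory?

May 11, 413 sold [FIFO — oldest first]: 231 @ $17.95 + 182 @ $19.05 = $7,613.55
May 13, 179 sold [FIFO — oldest first]: 100 @ $19.05 + 79 @ $23.15 = $3,733.85
May 16, 41 sold [FIFO — oldest first]: 41 @ $23.15 = $949.15
Total COGS = $7,613.55 + $3,733.85 + $949.15 = $12,296.55
Ending inventory: 91 @ $23.15 = $2,106.65

Ending inventory = $2,106.65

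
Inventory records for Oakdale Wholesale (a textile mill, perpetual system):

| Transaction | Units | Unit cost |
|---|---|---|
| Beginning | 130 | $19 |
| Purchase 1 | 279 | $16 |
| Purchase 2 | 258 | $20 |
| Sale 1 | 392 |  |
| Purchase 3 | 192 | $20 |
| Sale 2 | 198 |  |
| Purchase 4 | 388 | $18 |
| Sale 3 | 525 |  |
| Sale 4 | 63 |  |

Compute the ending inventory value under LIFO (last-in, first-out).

Ending inventory = $1,311

Sale 1 (392) [LIFO — newest first]: 258 @ $20 + 134 @ $16 = $7,304
Sale 2 (198) [LIFO — newest first]: 192 @ $20 + 6 @ $16 = $3,936
Sale 3 (525) [LIFO — newest first]: 388 @ $18 + 137 @ $16 = $9,176
Sale 4 (63) [LIFO — newest first]: 2 @ $16 + 61 @ $19 = $1,191
Total COGS = $7,304 + $3,936 + $9,176 + $1,191 = $21,607
Ending inventory: 69 @ $19 = $1,311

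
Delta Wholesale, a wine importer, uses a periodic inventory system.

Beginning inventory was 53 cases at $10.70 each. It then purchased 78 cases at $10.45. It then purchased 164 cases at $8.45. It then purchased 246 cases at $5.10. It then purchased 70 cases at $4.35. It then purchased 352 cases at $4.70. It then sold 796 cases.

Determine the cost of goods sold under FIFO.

Sale 1 (796) [FIFO — oldest first]: 53 @ $10.70 + 78 @ $10.45 + 164 @ $8.45 + 246 @ $5.10 + 70 @ $4.35 + 185 @ $4.70 = $5,196.60
Ending inventory: 167 @ $4.70 = $784.90
Check: goods available $5,981.50 = COGS $5,196.60 + ending $784.90

COGS = $5,196.60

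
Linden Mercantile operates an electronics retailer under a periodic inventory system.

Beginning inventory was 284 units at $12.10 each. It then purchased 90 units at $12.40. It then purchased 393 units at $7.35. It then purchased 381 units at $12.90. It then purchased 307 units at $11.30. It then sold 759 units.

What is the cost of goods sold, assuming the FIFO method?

Sale 1 (759) [FIFO — oldest first]: 284 @ $12.10 + 90 @ $12.40 + 385 @ $7.35 = $7,382.15
Ending inventory: 8 @ $7.35 + 381 @ $12.90 + 307 @ $11.30 = $8,442.80
Check: goods available $15,824.95 = COGS $7,382.15 + ending $8,442.80

COGS = $7,382.15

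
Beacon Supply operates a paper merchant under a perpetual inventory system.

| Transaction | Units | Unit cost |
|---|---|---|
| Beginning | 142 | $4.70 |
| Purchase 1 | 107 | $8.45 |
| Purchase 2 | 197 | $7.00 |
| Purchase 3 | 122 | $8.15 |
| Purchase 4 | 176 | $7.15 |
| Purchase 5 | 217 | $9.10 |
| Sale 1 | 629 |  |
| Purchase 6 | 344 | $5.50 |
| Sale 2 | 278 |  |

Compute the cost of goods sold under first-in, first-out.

COGS = $6,686.55

Sale 1 (629) [FIFO — oldest first]: 142 @ $4.70 + 107 @ $8.45 + 197 @ $7.00 + 122 @ $8.15 + 61 @ $7.15 = $4,381.00
Sale 2 (278) [FIFO — oldest first]: 115 @ $7.15 + 163 @ $9.10 = $2,305.55
Total COGS = $4,381.00 + $2,305.55 = $6,686.55
Ending inventory: 54 @ $9.10 + 344 @ $5.50 = $2,383.40
Check: goods available $9,069.95 = COGS $6,686.55 + ending $2,383.40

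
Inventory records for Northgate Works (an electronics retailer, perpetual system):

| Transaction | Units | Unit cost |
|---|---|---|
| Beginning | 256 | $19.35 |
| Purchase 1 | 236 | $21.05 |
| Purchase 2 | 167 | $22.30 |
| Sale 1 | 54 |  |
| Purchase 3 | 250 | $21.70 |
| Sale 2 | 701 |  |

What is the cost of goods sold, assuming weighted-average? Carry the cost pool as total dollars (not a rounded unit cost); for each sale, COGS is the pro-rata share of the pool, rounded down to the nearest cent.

COGS = $15,836.97

After Beginning: 256 on hand, pool $4,953.60 (≈ $19.3500 each)
After Purchase 1: 492 on hand, pool $9,921.40 (≈ $20.1654 each)
After Purchase 2: 659 on hand, pool $13,645.50 (≈ $20.7064 each)
Sale 1, sell 54: 54/659 × $13,645.50 → $1,118.14
After Purchase 3: 855 on hand, pool $17,952.36 (≈ $20.9969 each)
Sale 2, sell 701: 701/855 × $17,952.36 → $14,718.83
Total COGS = $1,118.14 + $14,718.83 = $15,836.97
Ending inventory (cost pool remaining) = $3,233.53
Check: goods available $19,070.50 = COGS $15,836.97 + ending $3,233.53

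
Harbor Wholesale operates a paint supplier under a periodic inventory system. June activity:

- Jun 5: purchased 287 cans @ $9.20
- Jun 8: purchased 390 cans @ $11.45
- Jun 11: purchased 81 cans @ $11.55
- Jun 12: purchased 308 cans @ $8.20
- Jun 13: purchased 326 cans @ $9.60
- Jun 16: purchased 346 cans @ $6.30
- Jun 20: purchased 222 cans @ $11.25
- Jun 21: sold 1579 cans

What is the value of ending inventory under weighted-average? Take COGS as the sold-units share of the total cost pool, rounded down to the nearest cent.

Jun 21, sell 1579: 1579/1960 × $18,373.95 → $14,802.27
Ending inventory (cost pool remaining) = $3,571.68
Check: goods available $18,373.95 = COGS $14,802.27 + ending $3,571.68

Ending inventory = $3,571.68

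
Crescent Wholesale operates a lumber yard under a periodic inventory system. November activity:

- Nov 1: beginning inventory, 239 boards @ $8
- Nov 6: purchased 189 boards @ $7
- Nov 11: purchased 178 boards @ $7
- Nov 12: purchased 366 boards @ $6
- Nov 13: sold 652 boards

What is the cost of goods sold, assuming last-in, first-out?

COGS = $4,198

Nov 13, 652 sold [LIFO — newest first]: 366 @ $6 + 178 @ $7 + 108 @ $7 = $4,198
Ending inventory: 239 @ $8 + 81 @ $7 = $2,479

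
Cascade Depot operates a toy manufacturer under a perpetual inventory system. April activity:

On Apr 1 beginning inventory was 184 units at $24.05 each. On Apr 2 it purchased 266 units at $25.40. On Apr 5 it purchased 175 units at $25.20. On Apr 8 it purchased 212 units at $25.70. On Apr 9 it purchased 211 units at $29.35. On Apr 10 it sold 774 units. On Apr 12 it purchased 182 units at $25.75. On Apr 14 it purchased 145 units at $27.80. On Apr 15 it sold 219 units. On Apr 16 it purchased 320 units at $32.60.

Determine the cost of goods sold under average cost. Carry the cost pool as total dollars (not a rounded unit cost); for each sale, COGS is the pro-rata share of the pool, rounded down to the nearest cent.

COGS = $25,883.89

After Apr 1: 184 on hand, pool $4,425.20 (≈ $24.0500 each)
After Apr 2: 450 on hand, pool $11,181.60 (≈ $24.8480 each)
After Apr 5: 625 on hand, pool $15,591.60 (≈ $24.9466 each)
After Apr 8: 837 on hand, pool $21,040.00 (≈ $25.1374 each)
After Apr 9: 1048 on hand, pool $27,232.85 (≈ $25.9855 each)
Apr 10, sell 774: 774/1048 × $27,232.85 → $20,112.81
After Apr 12: 456 on hand, pool $11,806.54 (≈ $25.8915 each)
After Apr 14: 601 on hand, pool $15,837.54 (≈ $26.3520 each)
Apr 15, sell 219: 219/601 × $15,837.54 → $5,771.08
After Apr 16: 702 on hand, pool $20,498.46 (≈ $29.2001 each)
Total COGS = $20,112.81 + $5,771.08 = $25,883.89
Ending inventory (cost pool remaining) = $20,498.46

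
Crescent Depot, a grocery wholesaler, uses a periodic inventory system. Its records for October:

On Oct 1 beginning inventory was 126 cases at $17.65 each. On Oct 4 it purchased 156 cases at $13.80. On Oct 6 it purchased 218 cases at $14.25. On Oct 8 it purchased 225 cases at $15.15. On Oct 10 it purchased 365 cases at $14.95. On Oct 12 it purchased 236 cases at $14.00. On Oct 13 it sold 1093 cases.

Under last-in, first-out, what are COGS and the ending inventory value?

COGS = $15,952.20; ending inventory = $3,700.50

Oct 13, 1093 sold [LIFO — newest first]: 236 @ $14.00 + 365 @ $14.95 + 225 @ $15.15 + 218 @ $14.25 + 49 @ $13.80 = $15,952.20
Ending inventory: 126 @ $17.65 + 107 @ $13.80 = $3,700.50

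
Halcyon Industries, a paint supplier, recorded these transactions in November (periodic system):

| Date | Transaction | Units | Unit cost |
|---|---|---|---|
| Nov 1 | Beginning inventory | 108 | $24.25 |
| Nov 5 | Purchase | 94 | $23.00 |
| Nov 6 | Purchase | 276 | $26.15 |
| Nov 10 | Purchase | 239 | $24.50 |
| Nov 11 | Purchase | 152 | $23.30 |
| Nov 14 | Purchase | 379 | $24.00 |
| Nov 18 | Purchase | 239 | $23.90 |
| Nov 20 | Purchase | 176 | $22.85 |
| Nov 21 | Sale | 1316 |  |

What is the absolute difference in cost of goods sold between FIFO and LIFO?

FIFO COGS: 108 @ $24.25 + 94 @ $23.00 + 276 @ $26.15 + 239 @ $24.50 + 152 @ $23.30 + 379 @ $24.00 + 68 @ $23.90 = $32,116.70
LIFO COGS: 176 @ $22.85 + 239 @ $23.90 + 379 @ $24.00 + 152 @ $23.30 + 239 @ $24.50 + 131 @ $26.15 = $31,652.45
Difference = |$32,116.70 − $31,652.45| = $464.25

$464.25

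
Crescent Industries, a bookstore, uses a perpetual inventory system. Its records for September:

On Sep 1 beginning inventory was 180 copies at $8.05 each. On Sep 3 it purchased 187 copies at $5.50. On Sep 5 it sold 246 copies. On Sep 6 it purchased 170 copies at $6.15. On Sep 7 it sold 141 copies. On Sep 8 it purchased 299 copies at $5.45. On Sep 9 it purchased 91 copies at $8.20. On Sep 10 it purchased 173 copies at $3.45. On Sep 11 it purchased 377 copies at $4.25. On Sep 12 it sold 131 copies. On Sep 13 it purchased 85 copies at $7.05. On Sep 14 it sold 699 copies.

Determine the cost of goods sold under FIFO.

Sep 5, 246 sold [FIFO — oldest first]: 180 @ $8.05 + 66 @ $5.50 = $1,812.00
Sep 7, 141 sold [FIFO — oldest first]: 121 @ $5.50 + 20 @ $6.15 = $788.50
Sep 12, 131 sold [FIFO — oldest first]: 131 @ $6.15 = $805.65
Sep 14, 699 sold [FIFO — oldest first]: 19 @ $6.15 + 299 @ $5.45 + 91 @ $8.20 + 173 @ $3.45 + 117 @ $4.25 = $3,586.70
Total COGS = $1,812.00 + $788.50 + $805.65 + $3,586.70 = $6,992.85
Ending inventory: 260 @ $4.25 + 85 @ $7.05 = $1,704.25

COGS = $6,992.85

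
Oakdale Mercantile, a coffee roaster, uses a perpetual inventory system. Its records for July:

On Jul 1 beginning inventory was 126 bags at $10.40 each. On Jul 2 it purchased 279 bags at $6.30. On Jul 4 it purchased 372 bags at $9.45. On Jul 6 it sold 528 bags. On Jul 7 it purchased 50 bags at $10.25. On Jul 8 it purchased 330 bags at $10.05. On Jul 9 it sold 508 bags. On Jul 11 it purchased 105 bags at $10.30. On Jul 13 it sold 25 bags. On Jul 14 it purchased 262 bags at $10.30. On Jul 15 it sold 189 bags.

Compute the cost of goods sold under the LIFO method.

Jul 6, 528 sold [LIFO — newest first]: 372 @ $9.45 + 156 @ $6.30 = $4,498.20
Jul 9, 508 sold [LIFO — newest first]: 330 @ $10.05 + 50 @ $10.25 + 123 @ $6.30 + 5 @ $10.40 = $4,655.90
Jul 13, 25 sold [LIFO — newest first]: 25 @ $10.30 = $257.50
Jul 15, 189 sold [LIFO — newest first]: 189 @ $10.30 = $1,946.70
Total COGS = $4,498.20 + $4,655.90 + $257.50 + $1,946.70 = $11,358.30
Ending inventory: 121 @ $10.40 + 80 @ $10.30 + 73 @ $10.30 = $2,834.30
Check: goods available $14,192.60 = COGS $11,358.30 + ending $2,834.30

COGS = $11,358.30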